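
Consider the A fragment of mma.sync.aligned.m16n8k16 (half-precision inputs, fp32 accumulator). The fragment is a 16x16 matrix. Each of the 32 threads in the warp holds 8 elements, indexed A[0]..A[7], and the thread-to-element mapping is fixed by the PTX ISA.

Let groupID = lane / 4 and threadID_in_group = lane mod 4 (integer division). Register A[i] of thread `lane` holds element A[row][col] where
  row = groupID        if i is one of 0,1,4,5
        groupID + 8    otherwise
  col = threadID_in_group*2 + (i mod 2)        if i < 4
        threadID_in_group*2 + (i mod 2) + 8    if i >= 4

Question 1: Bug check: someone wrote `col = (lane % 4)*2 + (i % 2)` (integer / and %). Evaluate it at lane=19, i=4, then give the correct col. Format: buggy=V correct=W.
buggy=6 correct=14

`(lane % 4)*2 + (i % 2)`[19,4]→6
lane 19: G=4 (19/4), T=3 (19%4)
i=4: r=4+0=4, c=3*2+0+8=14
col: 6 vs 14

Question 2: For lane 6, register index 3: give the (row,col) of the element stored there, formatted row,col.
9,5

6: gr=1,th=2
[3] (1+8,2*2+1+0) = (9,5)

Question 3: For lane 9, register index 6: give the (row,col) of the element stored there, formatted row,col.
9: G=2,T=1
[6] (2+8,1*2+0+8) = (10,10)

10,10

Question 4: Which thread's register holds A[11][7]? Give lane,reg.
15,3

r:11=>grp=3,rB=1  c:7=>cB=0,tig=3,lo=1
L=3*4+3=15  i=0*4+1*2+1=3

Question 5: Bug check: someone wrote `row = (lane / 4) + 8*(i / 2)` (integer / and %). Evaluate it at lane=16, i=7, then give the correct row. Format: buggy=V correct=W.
`(lane / 4) + 8*(i / 2)`[16,7]=>28
L=16=>grp=16>>2=4, tig=16&3=0
[7]=>row 4+8=12  col 0·2+1+8=9
row: 28 vs 12

buggy=28 correct=12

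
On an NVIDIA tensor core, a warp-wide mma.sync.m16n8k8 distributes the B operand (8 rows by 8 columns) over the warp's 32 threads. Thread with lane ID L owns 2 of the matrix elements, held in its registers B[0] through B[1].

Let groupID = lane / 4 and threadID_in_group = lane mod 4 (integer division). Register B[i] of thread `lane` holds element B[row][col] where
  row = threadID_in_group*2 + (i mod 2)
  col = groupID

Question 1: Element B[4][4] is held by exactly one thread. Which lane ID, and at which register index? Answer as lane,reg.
18,0

c:4=>grp=4  r:4=>tig=2,lo=0
L=4*4+2=18  i=0=0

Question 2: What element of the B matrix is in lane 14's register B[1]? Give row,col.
5,3

14: gid=3,tid=2
[1] (2*2+1,3) = (5,3)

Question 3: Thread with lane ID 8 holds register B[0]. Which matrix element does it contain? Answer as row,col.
L=8⇒gr=8>>2=2, th=8&3=0
[0]⇒row 0·2+0=0  col gr=2

0,2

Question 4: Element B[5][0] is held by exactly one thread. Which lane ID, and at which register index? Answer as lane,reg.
c: 0->gid=0  r: 5->tid=2,i&1=1
L=0*4+2=2  i=1=1

2,1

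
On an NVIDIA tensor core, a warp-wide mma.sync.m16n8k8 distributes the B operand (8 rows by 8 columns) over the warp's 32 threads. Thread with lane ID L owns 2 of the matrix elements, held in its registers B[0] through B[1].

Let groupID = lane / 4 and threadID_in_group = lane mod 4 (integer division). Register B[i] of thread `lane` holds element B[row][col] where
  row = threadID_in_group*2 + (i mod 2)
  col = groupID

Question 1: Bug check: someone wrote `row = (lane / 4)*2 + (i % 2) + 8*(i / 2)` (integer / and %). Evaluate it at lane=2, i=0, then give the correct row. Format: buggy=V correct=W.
buggy=0 correct=4

`(lane / 4)*2 + (i % 2) + 8*(i / 2)`[2,0]=>0
2: grp=0,tig=2
[0] (2*2+0,0) = (4,0)
row: 0 vs 4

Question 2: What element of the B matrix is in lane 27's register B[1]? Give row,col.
lane 27: G=6 (27/4), T=3 (27%4)
i=1: r=3*2+1=7, c=G=6

7,6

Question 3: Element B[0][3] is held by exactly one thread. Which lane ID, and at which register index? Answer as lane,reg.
c: 3->gid=3  r: 0->tid=0,i&1=0
L=3*4+0=12  i=0=0

12,0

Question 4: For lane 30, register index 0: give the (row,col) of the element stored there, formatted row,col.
4,7

lane 30->30/4=7, 30 mod 4=2
i=0  r:2·2+0->4  c:7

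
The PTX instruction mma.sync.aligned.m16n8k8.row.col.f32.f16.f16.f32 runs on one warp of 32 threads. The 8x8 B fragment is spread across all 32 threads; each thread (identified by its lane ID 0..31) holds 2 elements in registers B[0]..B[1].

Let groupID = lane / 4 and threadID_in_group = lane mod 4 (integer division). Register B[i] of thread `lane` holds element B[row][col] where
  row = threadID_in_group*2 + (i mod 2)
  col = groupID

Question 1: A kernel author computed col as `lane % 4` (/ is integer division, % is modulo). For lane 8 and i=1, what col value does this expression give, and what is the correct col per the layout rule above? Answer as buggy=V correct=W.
buggy=0 correct=2

`lane % 4`[8,1]->0
lane 8: g=2 (8/4), t=0 (8%4)
i=1: r=0*2+1=1, c=g=2
col: 0 vs 2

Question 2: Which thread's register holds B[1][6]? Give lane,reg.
24,1

c=6->g=6  r=1->t=0,b0=1
L=6*4+0=24  i=1=1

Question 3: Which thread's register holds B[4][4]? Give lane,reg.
18,0

c:4=>grp=4  r:4=>tig=2,lo=0
L=4*4+2=18  i=0=0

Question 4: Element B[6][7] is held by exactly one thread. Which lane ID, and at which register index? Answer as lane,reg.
c: 7->gid=7  r: 6->tid=3,i&1=0
L=7*4+3=31  i=0=0

31,0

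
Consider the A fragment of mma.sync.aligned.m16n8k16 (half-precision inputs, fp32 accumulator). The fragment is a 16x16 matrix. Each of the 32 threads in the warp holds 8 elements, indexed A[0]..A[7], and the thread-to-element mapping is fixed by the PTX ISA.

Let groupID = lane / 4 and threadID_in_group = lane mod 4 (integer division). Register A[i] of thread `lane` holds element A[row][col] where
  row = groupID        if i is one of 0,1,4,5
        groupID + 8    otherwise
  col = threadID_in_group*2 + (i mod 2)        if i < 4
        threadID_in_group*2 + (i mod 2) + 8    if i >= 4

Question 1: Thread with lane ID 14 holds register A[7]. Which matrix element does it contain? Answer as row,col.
lane 14=>14/4=3, 14 mod 4=2
i=7  r:3+8=>11  c:2·2+1+8=>13

11,13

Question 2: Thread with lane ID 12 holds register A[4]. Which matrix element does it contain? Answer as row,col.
lane 12: g=3 (12/4), t=0 (12%4)
i=4: r=3+0=3, c=0*2+0+8=8

3,8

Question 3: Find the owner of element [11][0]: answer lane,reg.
r=11⇒gr=3,Rb=1  c=0⇒Cb=0,th=0,odd=0
L=3*4+0=12  i=0*4+1*2+0=2

12,2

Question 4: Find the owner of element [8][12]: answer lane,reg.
2,6

r=8→G=0,rhi=1  c=12→chi=1,T=2,p=0
L=0*4+2=2  i=1*4+1*2+0=6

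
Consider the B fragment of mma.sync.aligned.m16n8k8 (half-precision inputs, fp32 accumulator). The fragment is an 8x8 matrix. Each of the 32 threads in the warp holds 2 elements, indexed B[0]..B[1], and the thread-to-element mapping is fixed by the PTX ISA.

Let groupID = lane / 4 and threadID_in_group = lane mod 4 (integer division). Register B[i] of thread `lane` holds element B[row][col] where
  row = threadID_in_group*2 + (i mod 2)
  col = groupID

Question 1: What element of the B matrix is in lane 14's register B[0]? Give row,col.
14: G=3,T=2
[0] (2*2+0,3) = (4,3)

4,3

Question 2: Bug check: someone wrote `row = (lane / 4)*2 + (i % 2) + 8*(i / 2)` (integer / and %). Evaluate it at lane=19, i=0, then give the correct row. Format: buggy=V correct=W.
buggy=8 correct=6

`(lane / 4)*2 + (i % 2) + 8*(i / 2)`[19,0]=>8
19: grp=4,tig=3
[0] (3*2+0,4) = (6,4)
row: 8 vs 6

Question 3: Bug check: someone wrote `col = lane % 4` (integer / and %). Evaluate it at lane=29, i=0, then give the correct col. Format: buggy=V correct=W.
`lane % 4`[29,0]->1
L=29->g=29>>2=7, t=29&3=1
[0]->row 1·2+0=2  col g=7
col: 1 vs 7

buggy=1 correct=7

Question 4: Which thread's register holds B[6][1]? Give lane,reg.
c: 1->gid=1  r: 6->tid=3,i&1=0
L=1*4+3=7  i=0=0

7,0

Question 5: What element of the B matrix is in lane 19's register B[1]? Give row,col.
7,4

L=19->g=19>>2=4, t=19&3=3
[1]->row 3·2+1=7  col g=4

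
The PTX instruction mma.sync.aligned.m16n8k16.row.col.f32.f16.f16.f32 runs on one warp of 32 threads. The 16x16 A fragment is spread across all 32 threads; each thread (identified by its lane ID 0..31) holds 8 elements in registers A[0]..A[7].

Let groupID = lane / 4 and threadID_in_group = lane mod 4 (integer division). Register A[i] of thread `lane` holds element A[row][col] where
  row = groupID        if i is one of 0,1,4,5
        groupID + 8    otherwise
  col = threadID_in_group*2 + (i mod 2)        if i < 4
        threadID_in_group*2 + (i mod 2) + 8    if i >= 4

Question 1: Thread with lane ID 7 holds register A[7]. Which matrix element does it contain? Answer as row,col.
7: grp=1,tig=3
[7] (1+8,3*2+1+8) = (9,15)

9,15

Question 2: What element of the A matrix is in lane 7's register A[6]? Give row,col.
lane 7→7/4=1, 7 mod 4=3
i=6  r:1+8→9  c:2·3+0+8→14

9,14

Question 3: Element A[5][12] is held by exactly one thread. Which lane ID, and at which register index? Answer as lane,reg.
r=5->g=5,rb=0  c=12->cb=1,t=2,b0=0
L=5*4+2=22  i=1*4+0*2+0=4

22,4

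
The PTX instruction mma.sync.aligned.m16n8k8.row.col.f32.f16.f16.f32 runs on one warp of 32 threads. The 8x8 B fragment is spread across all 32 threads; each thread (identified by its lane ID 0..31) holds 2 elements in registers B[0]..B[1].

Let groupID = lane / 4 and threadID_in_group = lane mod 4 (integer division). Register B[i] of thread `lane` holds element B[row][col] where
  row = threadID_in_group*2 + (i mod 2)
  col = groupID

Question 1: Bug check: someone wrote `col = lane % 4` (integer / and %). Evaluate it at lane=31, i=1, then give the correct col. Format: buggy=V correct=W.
`lane % 4`[31,1]->3
lane 31: gid=7 (31/4), tid=3 (31%4)
i=1: r=3*2+1=7, c=gid=7
col: 3 vs 7

buggy=3 correct=7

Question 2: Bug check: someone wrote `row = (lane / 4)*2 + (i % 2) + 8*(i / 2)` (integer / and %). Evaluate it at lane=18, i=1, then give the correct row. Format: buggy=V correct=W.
buggy=9 correct=5

`(lane / 4)*2 + (i % 2) + 8*(i / 2)`[18,1]→9
L=18→G=18>>2=4, T=18&3=2
[1]→row 2·2+1=5  col G=4
row: 9 vs 5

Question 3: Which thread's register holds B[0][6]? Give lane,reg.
c: 6->gid=6  r: 0->tid=0,i&1=0
L=6*4+0=24  i=0=0

24,0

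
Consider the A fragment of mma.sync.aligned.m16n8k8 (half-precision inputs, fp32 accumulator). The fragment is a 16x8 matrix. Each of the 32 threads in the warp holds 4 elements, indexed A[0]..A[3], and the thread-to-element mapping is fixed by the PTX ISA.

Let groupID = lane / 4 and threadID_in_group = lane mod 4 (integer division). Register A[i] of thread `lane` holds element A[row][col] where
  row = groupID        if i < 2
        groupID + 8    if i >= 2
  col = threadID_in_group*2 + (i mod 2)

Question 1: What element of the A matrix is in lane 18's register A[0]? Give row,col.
lane 18: gr=4 (18/4), th=2 (18%4)
i=0: r=4+0=4, c=2*2+0=4

4,4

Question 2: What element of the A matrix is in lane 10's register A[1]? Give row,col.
2,5

lane 10->10/4=2, 10 mod 4=2
i=1  r:2+0->2  c:2·2+1->5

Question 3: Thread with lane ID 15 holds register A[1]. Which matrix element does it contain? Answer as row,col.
3,7

lane 15: G=3 (15/4), T=3 (15%4)
i=1: r=3+0=3, c=3*2+1=7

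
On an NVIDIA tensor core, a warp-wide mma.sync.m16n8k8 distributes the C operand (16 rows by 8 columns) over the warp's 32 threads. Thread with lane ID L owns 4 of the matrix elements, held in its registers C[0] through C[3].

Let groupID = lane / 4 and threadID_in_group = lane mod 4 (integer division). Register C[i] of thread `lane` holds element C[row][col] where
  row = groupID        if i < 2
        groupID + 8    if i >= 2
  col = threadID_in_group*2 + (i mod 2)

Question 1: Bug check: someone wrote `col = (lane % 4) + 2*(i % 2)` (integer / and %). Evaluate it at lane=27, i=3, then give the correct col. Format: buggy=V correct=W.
`(lane % 4) + 2*(i % 2)`[27,3]=>5
L=27=>grp=27>>2=6, tig=27&3=3
[3]=>row 6+8=14  col 3·2+1=7
col: 5 vs 7

buggy=5 correct=7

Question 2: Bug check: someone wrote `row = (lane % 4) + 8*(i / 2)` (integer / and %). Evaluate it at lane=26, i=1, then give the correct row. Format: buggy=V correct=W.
buggy=2 correct=6

`(lane % 4) + 8*(i / 2)`[26,1]→2
lane 26: G=6 (26/4), T=2 (26%4)
i=1: r=6+0=6, c=2*2+1=5
row: 2 vs 6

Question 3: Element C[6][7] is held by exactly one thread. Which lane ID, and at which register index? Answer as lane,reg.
r=6->g=6,rb=0  c=7->t=3,b0=1
L=6*4+3=27  i=0*2+1=1

27,1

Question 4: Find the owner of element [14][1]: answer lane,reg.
24,3

r=14→G=6,rhi=1  c=1→T=0,p=1
L=6*4+0=24  i=1*2+1=3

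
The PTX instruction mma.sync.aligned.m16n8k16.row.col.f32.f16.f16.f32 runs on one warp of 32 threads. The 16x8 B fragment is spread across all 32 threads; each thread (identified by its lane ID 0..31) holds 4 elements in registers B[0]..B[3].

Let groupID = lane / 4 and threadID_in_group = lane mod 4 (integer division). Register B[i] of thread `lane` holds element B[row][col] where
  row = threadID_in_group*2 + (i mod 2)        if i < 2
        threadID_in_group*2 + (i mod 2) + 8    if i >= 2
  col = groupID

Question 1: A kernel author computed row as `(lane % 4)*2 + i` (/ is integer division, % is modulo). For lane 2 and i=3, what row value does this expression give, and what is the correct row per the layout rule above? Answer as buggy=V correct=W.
`(lane % 4)*2 + i`[2,3]->7
2: gid=0,tid=2
[3] (2*2+1+8,0) = (13,0)
row: 7 vs 13

buggy=7 correct=13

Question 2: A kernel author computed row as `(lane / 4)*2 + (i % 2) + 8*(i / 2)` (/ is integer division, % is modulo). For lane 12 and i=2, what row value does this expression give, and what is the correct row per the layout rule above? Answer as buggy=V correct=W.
`(lane / 4)*2 + (i % 2) + 8*(i / 2)`[12,2]->14
lane 12: gid=3 (12/4), tid=0 (12%4)
i=2: r=0*2+0+8=8, c=gid=3
row: 14 vs 8

buggy=14 correct=8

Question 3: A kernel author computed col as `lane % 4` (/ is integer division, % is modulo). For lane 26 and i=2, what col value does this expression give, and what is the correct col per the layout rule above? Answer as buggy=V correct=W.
buggy=2 correct=6

`lane % 4`[26,2]->2
lane 26->26/4=6, 26 mod 4=2
i=2  r:2·2+0+8->12  c:6
col: 2 vs 6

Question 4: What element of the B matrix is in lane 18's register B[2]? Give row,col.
12,4

lane 18: gid=4 (18/4), tid=2 (18%4)
i=2: r=2*2+0+8=12, c=gid=4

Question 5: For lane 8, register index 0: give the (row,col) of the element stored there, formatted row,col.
lane 8⇒8/4=2, 8 mod 4=0
i=0  r:2·0+0+0⇒0  c:2

0,2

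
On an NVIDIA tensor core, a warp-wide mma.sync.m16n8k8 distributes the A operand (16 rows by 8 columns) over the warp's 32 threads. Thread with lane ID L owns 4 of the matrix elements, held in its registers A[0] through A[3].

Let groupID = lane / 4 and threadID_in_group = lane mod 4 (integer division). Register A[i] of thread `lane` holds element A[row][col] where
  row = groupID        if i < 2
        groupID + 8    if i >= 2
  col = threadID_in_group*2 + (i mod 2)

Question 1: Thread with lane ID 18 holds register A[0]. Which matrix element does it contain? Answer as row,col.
4,4

lane 18: g=4 (18/4), t=2 (18%4)
i=0: r=4+0=4, c=2*2+0=4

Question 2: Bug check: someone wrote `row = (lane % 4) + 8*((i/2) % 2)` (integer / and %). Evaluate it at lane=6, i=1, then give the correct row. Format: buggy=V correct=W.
buggy=2 correct=1

`(lane % 4) + 8*((i/2) % 2)`[6,1]=>2
lane 6=>6/4=1, 6 mod 4=2
i=1  r:1+0=>1  c:2·2+1=>5
row: 2 vs 1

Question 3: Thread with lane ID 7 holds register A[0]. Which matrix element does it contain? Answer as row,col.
lane 7→7/4=1, 7 mod 4=3
i=0  r:1+0→1  c:2·3+0→6

1,6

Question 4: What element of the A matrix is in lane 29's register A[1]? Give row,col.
7,3

L=29=>grp=29>>2=7, tig=29&3=1
[1]=>row 7+0=7  col 1·2+1=3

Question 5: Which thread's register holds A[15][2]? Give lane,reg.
r: 15->gid=7,r8=1  c: 2->tid=1,i&1=0
L=7*4+1=29  i=1*2+0=2

29,2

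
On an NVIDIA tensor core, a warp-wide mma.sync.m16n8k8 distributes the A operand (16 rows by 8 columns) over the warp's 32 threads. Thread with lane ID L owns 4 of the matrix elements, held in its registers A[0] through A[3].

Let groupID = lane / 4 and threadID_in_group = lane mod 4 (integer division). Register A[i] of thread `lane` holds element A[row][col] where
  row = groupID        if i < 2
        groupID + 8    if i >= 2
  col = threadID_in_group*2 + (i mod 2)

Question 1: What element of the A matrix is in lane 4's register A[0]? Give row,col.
1,0

lane 4→4/4=1, 4 mod 4=0
i=0  r:1+0→1  c:2·0+0→0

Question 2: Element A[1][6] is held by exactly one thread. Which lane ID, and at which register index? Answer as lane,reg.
7,0

r=1->g=1,rb=0  c=6->t=3,b0=0
L=1*4+3=7  i=0*2+0=0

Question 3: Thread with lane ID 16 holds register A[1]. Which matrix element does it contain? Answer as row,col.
lane 16=>16/4=4, 16 mod 4=0
i=1  r:4+0=>4  c:2·0+1=>1

4,1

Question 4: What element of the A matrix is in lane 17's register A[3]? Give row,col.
12,3

lane 17=>17/4=4, 17 mod 4=1
i=3  r:4+8=>12  c:2·1+1=>3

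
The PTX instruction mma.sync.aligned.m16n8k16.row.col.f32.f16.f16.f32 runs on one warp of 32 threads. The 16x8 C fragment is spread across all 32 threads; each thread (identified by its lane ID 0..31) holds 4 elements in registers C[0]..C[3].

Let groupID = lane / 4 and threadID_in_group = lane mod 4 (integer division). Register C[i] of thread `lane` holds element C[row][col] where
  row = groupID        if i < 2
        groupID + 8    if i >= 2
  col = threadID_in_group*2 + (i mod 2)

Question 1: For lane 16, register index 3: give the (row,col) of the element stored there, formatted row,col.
12,1

lane 16: g=4 (16/4), t=0 (16%4)
i=3: r=4+8=12, c=0*2+1=1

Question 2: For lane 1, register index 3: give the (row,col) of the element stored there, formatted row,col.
8,3

lane 1->1/4=0, 1 mod 4=1
i=3  r:0+8->8  c:2·1+1->3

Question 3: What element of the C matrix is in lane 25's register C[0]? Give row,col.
lane 25⇒25/4=6, 25 mod 4=1
i=0  r:6+0⇒6  c:2·1+0⇒2

6,2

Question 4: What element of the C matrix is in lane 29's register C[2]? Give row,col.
lane 29→29/4=7, 29 mod 4=1
i=2  r:7+8→15  c:2·1+0→2

15,2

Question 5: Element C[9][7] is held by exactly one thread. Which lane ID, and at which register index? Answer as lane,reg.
7,3

r=9→G=1,rhi=1  c=7→T=3,p=1
L=1*4+3=7  i=1*2+1=3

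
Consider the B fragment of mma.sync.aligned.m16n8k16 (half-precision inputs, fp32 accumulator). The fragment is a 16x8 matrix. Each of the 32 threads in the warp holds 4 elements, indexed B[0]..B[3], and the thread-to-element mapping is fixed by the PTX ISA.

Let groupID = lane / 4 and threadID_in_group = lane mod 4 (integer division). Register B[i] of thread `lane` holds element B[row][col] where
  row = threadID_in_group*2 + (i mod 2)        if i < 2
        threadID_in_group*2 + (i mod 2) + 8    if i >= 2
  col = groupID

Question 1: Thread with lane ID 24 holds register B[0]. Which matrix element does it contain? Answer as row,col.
lane 24: G=6 (24/4), T=0 (24%4)
i=0: r=0*2+0+0=0, c=G=6

0,6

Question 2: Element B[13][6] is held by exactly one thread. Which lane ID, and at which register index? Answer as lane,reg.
26,3

c=6→G=6  r=13→rhi=1,T=2,p=1
L=6*4+2=26  i=1*2+1=3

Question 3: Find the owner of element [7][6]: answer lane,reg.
27,1

c=6→G=6  r=7→rhi=0,T=3,p=1
L=6*4+3=27  i=0*2+1=1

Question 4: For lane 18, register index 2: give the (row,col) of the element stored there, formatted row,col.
12,4

lane 18: g=4 (18/4), t=2 (18%4)
i=2: r=2*2+0+8=12, c=g=4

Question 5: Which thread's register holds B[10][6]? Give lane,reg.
25,2

c=6→G=6  r=10→rhi=1,T=1,p=0
L=6*4+1=25  i=1*2+0=2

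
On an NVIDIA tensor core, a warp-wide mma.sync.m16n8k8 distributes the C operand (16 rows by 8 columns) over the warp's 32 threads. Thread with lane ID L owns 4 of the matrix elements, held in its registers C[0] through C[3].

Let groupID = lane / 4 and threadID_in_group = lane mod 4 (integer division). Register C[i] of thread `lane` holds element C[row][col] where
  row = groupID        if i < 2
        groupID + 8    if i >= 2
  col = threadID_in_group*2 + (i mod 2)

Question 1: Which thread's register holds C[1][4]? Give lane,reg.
6,0

r: 1->gid=1,r8=0  c: 4->tid=2,i&1=0
L=1*4+2=6  i=0*2+0=0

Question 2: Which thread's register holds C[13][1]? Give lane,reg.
20,3

r: 13->gid=5,r8=1  c: 1->tid=0,i&1=1
L=5*4+0=20  i=1*2+1=3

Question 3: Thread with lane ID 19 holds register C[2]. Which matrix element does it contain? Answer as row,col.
lane 19: g=4 (19/4), t=3 (19%4)
i=2: r=4+8=12, c=3*2+0=6

12,6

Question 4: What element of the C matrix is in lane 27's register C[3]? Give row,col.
lane 27: g=6 (27/4), t=3 (27%4)
i=3: r=6+8=14, c=3*2+1=7

14,7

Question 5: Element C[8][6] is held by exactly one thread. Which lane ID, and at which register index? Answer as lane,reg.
3,2

r:8=>grp=0,rB=1  c:6=>tig=3,lo=0
L=0*4+3=3  i=1*2+0=2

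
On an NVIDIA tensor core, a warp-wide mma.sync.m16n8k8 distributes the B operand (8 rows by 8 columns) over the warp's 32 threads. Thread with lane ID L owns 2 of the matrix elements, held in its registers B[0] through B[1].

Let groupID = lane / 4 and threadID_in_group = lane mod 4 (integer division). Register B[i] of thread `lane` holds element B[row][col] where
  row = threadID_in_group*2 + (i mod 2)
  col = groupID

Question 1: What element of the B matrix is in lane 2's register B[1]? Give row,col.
lane 2: G=0 (2/4), T=2 (2%4)
i=1: r=2*2+1=5, c=G=0

5,0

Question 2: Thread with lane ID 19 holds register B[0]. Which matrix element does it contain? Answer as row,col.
6,4

lane 19: g=4 (19/4), t=3 (19%4)
i=0: r=3*2+0=6, c=g=4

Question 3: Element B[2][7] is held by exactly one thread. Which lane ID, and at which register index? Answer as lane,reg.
c: 7->gid=7  r: 2->tid=1,i&1=0
L=7*4+1=29  i=0=0

29,0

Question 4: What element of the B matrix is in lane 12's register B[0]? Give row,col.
lane 12⇒12/4=3, 12 mod 4=0
i=0  r:2·0+0⇒0  c:3

0,3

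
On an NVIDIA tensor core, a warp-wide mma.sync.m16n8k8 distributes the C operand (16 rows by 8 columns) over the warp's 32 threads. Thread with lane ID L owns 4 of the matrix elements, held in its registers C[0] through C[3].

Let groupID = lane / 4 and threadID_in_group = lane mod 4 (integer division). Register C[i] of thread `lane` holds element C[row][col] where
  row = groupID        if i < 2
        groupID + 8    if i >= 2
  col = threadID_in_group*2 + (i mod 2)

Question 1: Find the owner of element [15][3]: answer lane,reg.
r: 15->gid=7,r8=1  c: 3->tid=1,i&1=1
L=7*4+1=29  i=1*2+1=3

29,3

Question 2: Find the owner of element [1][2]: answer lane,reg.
r=1->g=1,rb=0  c=2->t=1,b0=0
L=1*4+1=5  i=0*2+0=0

5,0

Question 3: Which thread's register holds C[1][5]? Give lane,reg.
6,1

r: 1->gid=1,r8=0  c: 5->tid=2,i&1=1
L=1*4+2=6  i=0*2+1=1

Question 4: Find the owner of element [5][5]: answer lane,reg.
22,1

r: 5->gid=5,r8=0  c: 5->tid=2,i&1=1
L=5*4+2=22  i=0*2+1=1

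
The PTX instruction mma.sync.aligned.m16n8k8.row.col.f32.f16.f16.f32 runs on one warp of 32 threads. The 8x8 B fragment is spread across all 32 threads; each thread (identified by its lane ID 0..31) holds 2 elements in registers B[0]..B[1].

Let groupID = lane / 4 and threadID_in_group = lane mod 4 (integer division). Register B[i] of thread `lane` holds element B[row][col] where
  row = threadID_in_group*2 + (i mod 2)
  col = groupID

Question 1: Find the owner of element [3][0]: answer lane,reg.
1,1

c=0→G=0  r=3→T=1,p=1
L=0*4+1=1  i=1=1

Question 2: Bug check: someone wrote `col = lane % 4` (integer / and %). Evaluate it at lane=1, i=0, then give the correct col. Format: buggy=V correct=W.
`lane % 4`[1,0]->1
lane 1->1/4=0, 1 mod 4=1
i=0  r:2·1+0->2  c:0
col: 1 vs 0

buggy=1 correct=0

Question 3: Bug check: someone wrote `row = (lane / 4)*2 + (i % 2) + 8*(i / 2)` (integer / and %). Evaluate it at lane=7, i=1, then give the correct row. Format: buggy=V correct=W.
`(lane / 4)*2 + (i % 2) + 8*(i / 2)`[7,1]→3
lane 7: G=1 (7/4), T=3 (7%4)
i=1: r=3*2+1=7, c=G=1
row: 3 vs 7

buggy=3 correct=7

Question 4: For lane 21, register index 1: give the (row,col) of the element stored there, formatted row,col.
3,5

L=21->g=21>>2=5, t=21&3=1
[1]->row 1·2+1=3  col g=5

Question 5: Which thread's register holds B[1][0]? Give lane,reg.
0,1

c: 0->gid=0  r: 1->tid=0,i&1=1
L=0*4+0=0  i=1=1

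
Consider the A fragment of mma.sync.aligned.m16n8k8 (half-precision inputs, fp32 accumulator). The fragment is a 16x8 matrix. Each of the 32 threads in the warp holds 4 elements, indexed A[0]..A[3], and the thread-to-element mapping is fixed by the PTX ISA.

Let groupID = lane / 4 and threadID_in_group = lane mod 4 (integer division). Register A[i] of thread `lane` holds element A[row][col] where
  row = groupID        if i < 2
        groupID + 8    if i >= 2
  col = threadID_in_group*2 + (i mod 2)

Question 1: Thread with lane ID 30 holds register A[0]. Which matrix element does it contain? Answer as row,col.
7,4

30: gid=7,tid=2
[0] (7+0,2*2+0) = (7,4)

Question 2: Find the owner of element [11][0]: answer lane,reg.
r:11=>grp=3,rB=1  c:0=>tig=0,lo=0
L=3*4+0=12  i=1*2+0=2

12,2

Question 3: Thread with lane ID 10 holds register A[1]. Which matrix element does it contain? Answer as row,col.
lane 10: grp=2 (10/4), tig=2 (10%4)
i=1: r=2+0=2, c=2*2+1=5

2,5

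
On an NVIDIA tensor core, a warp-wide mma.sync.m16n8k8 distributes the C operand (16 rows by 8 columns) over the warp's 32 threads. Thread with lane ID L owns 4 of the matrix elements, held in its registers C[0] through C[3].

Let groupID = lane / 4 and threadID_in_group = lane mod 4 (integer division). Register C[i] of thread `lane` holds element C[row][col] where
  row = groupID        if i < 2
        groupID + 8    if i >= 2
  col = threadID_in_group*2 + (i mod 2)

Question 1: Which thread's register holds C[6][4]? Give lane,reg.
r=6→G=6,rhi=0  c=4→T=2,p=0
L=6*4+2=26  i=0*2+0=0

26,0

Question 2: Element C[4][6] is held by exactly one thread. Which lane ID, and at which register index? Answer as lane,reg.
19,0

r=4→G=4,rhi=0  c=6→T=3,p=0
L=4*4+3=19  i=0*2+0=0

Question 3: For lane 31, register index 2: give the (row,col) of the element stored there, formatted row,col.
lane 31=>31/4=7, 31 mod 4=3
i=2  r:7+8=>15  c:2·3+0=>6

15,6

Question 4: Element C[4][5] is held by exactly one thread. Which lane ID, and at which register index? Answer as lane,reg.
r=4⇒gr=4,Rb=0  c=5⇒th=2,odd=1
L=4*4+2=18  i=0*2+1=1

18,1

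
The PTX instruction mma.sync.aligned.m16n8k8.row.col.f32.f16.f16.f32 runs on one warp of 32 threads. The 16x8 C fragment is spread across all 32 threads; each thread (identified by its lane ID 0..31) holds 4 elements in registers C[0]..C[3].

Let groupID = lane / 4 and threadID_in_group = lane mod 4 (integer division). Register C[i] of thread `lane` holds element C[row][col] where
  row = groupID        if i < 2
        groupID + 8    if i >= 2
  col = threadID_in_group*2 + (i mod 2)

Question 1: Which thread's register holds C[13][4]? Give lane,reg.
r=13→G=5,rhi=1  c=4→T=2,p=0
L=5*4+2=22  i=1*2+0=2

22,2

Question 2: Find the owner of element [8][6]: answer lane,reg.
3,2

r=8→G=0,rhi=1  c=6→T=3,p=0
L=0*4+3=3  i=1*2+0=2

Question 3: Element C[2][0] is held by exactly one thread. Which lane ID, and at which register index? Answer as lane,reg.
r=2→G=2,rhi=0  c=0→T=0,p=0
L=2*4+0=8  i=0*2+0=0

8,0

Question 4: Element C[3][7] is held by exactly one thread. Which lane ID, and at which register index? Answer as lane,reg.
r=3→G=3,rhi=0  c=7→T=3,p=1
L=3*4+3=15  i=0*2+1=1

15,1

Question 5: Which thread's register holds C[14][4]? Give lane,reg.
r=14→G=6,rhi=1  c=4→T=2,p=0
L=6*4+2=26  i=1*2+0=2

26,2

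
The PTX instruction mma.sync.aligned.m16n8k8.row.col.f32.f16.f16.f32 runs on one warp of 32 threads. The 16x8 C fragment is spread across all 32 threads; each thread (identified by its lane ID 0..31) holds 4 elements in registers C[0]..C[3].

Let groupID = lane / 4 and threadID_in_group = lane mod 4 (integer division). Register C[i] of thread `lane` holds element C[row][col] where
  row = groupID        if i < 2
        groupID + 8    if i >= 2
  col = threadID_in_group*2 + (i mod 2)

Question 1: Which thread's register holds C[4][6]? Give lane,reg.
r=4⇒gr=4,Rb=0  c=6⇒th=3,odd=0
L=4*4+3=19  i=0*2+0=0

19,0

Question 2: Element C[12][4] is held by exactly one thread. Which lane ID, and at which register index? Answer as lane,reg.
r=12⇒gr=4,Rb=1  c=4⇒th=2,odd=0
L=4*4+2=18  i=1*2+0=2

18,2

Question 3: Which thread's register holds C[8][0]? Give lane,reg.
r=8->g=0,rb=1  c=0->t=0,b0=0
L=0*4+0=0  i=1*2+0=2

0,2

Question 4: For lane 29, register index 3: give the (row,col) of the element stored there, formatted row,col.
L=29->g=29>>2=7, t=29&3=1
[3]->row 7+8=15  col 1·2+1=3

15,3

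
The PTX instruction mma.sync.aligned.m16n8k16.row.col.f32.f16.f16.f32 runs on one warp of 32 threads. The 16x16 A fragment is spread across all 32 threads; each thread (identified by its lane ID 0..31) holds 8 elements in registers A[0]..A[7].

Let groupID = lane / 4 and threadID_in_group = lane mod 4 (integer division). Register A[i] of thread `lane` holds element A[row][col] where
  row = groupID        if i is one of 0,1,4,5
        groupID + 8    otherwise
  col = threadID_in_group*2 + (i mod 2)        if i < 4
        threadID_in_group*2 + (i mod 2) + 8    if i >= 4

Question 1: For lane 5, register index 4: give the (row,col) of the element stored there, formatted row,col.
lane 5: gid=1 (5/4), tid=1 (5%4)
i=4: r=1+0=1, c=1*2+0+8=10

1,10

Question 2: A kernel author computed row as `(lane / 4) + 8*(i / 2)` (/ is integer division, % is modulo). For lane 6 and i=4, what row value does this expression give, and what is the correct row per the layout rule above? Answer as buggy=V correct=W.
buggy=17 correct=1

`(lane / 4) + 8*(i / 2)`[6,4]=>17
lane 6: grp=1 (6/4), tig=2 (6%4)
i=4: r=1+0=1, c=2*2+0+8=12
row: 17 vs 1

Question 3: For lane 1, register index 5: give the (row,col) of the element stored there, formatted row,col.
1: g=0,t=1
[5] (0+0,1*2+1+8) = (0,11)

0,11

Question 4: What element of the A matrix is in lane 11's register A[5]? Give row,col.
2,15

lane 11=>11/4=2, 11 mod 4=3
i=5  r:2+0=>2  c:2·3+1+8=>15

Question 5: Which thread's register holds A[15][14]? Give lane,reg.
31,6

r:15=>grp=7,rB=1  c:14=>cB=1,tig=3,lo=0
L=7*4+3=31  i=1*4+1*2+0=6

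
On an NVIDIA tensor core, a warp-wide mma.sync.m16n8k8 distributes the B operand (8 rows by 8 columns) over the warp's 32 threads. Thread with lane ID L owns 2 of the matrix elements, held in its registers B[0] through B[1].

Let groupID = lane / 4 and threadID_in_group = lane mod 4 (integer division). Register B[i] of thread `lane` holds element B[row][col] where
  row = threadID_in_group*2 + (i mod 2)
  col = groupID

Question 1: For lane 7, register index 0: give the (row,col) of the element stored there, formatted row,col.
7: gr=1,th=3
[0] (3*2+0,1) = (6,1)

6,1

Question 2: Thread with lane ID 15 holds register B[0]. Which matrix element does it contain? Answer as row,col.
6,3

15: grp=3,tig=3
[0] (3*2+0,3) = (6,3)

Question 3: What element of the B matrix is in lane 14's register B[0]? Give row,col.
4,3

lane 14: G=3 (14/4), T=2 (14%4)
i=0: r=2*2+0=4, c=G=3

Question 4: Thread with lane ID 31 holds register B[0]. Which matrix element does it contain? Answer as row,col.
lane 31: gr=7 (31/4), th=3 (31%4)
i=0: r=3*2+0=6, c=gr=7

6,7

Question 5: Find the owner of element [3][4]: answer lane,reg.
c=4->g=4  r=3->t=1,b0=1
L=4*4+1=17  i=1=1

17,1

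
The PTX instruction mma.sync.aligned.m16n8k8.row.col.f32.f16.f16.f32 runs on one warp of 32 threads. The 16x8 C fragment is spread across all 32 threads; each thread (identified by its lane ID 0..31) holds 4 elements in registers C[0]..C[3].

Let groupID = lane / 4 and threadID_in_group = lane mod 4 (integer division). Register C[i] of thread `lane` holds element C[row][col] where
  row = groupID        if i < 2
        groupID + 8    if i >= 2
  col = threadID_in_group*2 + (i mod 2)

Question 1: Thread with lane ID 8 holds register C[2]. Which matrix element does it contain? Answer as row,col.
10,0

L=8=>grp=8>>2=2, tig=8&3=0
[2]=>row 2+8=10  col 0·2+0=0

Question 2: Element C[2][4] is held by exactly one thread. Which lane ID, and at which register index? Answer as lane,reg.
r=2->g=2,rb=0  c=4->t=2,b0=0
L=2*4+2=10  i=0*2+0=0

10,0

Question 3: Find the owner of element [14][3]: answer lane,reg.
r: 14->gid=6,r8=1  c: 3->tid=1,i&1=1
L=6*4+1=25  i=1*2+1=3

25,3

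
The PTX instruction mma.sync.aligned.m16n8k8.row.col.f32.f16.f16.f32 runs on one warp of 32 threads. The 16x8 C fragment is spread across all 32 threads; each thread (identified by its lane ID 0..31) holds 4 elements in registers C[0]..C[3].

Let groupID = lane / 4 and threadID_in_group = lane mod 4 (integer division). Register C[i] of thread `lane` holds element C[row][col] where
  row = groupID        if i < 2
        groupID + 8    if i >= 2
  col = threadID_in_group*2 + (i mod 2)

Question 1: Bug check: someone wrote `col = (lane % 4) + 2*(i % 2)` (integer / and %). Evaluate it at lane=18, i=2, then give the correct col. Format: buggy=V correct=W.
buggy=2 correct=4

`(lane % 4) + 2*(i % 2)`[18,2]->2
L=18->g=18>>2=4, t=18&3=2
[2]->row 4+8=12  col 2·2+0=4
col: 2 vs 4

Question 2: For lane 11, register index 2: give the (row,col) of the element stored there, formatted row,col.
10,6

11: G=2,T=3
[2] (2+8,3*2+0) = (10,6)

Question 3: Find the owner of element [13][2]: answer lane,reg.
21,2

r=13⇒gr=5,Rb=1  c=2⇒th=1,odd=0
L=5*4+1=21  i=1*2+0=2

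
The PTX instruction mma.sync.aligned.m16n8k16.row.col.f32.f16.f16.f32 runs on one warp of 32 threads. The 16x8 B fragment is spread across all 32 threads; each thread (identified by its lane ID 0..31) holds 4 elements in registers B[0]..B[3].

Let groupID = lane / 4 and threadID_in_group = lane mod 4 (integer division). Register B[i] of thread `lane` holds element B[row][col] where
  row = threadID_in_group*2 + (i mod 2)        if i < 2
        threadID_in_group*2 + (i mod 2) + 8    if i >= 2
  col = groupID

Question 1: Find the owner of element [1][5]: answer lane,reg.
20,1

c=5⇒gr=5  r=1⇒Rb=0,th=0,odd=1
L=5*4+0=20  i=0*2+1=1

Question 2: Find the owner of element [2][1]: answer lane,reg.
5,0

c=1->g=1  r=2->rb=0,t=1,b0=0
L=1*4+1=5  i=0*2+0=0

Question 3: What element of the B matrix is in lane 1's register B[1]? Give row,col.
lane 1: gr=0 (1/4), th=1 (1%4)
i=1: r=1*2+1+0=3, c=gr=0

3,0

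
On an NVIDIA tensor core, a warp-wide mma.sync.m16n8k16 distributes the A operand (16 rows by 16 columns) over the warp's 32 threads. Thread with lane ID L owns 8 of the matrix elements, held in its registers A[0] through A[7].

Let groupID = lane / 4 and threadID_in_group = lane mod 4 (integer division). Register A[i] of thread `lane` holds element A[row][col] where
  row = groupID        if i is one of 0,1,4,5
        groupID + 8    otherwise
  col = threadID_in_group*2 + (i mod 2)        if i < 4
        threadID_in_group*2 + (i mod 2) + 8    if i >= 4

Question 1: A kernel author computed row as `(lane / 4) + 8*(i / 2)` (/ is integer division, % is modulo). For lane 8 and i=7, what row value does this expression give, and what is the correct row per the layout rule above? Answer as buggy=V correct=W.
`(lane / 4) + 8*(i / 2)`[8,7]->26
lane 8: g=2 (8/4), t=0 (8%4)
i=7: r=2+8=10, c=0*2+1+8=9
row: 26 vs 10

buggy=26 correct=10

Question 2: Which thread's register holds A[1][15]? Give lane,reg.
r=1->g=1,rb=0  c=15->cb=1,t=3,b0=1
L=1*4+3=7  i=1*4+0*2+1=5

7,5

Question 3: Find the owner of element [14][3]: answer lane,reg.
25,3

r: 14->gid=6,r8=1  c: 3->c8=0,tid=1,i&1=1
L=6*4+1=25  i=0*4+1*2+1=3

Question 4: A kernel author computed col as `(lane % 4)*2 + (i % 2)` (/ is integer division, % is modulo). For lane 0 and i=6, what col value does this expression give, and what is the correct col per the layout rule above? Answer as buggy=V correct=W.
buggy=0 correct=8

`(lane % 4)*2 + (i % 2)`[0,6]->0
0: gid=0,tid=0
[6] (0+8,0*2+0+8) = (8,8)
col: 0 vs 8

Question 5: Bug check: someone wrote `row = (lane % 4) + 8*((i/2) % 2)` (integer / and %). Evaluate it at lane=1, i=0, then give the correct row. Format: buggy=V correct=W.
`(lane % 4) + 8*((i/2) % 2)`[1,0]→1
L=1→G=1>>2=0, T=1&3=1
[0]→row 0+0=0  col 1·2+0+0=2
row: 1 vs 0

buggy=1 correct=0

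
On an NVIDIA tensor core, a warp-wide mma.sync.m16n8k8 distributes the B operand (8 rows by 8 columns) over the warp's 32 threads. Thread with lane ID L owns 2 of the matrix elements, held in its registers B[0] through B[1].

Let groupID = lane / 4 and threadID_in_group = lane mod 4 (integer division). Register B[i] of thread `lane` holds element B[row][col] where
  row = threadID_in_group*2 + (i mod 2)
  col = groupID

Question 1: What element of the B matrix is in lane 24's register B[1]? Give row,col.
1,6

lane 24: g=6 (24/4), t=0 (24%4)
i=1: r=0*2+1=1, c=g=6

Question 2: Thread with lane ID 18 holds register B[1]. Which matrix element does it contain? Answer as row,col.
5,4

lane 18→18/4=4, 18 mod 4=2
i=1  r:2·2+1→5  c:4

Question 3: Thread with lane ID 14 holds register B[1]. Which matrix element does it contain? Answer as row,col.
L=14→G=14>>2=3, T=14&3=2
[1]→row 2·2+1=5  col G=3

5,3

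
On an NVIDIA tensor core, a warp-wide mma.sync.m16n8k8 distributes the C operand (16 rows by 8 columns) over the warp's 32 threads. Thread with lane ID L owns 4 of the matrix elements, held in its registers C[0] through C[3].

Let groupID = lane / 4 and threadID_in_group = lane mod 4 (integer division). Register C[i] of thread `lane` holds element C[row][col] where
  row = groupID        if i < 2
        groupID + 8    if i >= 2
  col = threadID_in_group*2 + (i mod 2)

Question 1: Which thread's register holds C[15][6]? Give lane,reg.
r=15⇒gr=7,Rb=1  c=6⇒th=3,odd=0
L=7*4+3=31  i=1*2+0=2

31,2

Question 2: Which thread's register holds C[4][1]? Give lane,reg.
16,1

r:4=>grp=4,rB=0  c:1=>tig=0,lo=1
L=4*4+0=16  i=0*2+1=1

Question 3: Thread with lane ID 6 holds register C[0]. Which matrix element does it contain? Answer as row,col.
1,4

lane 6: g=1 (6/4), t=2 (6%4)
i=0: r=1+0=1, c=2*2+0=4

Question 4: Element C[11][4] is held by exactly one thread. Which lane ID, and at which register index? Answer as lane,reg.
r:11=>grp=3,rB=1  c:4=>tig=2,lo=0
L=3*4+2=14  i=1*2+0=2

14,2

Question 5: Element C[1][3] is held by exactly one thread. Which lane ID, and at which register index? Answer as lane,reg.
5,1

r=1→G=1,rhi=0  c=3→T=1,p=1
L=1*4+1=5  i=0*2+1=1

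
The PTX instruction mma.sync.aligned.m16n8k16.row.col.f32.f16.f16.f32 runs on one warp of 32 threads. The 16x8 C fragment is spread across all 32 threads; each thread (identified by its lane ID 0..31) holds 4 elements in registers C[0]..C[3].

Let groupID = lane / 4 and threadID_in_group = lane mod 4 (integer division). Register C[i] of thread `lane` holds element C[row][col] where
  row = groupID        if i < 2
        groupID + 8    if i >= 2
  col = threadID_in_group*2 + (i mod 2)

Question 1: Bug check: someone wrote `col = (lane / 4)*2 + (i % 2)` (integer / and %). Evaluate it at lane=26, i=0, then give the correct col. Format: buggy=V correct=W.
`(lane / 4)*2 + (i % 2)`[26,0]→12
lane 26: G=6 (26/4), T=2 (26%4)
i=0: r=6+0=6, c=2*2+0=4
col: 12 vs 4

buggy=12 correct=4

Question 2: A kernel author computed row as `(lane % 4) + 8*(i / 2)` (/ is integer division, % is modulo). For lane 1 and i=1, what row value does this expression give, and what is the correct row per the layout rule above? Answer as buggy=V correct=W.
`(lane % 4) + 8*(i / 2)`[1,1]=>1
lane 1=>1/4=0, 1 mod 4=1
i=1  r:0+0=>0  c:2·1+1=>3
row: 1 vs 0

buggy=1 correct=0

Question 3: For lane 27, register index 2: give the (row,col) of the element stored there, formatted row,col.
lane 27: grp=6 (27/4), tig=3 (27%4)
i=2: r=6+8=14, c=3*2+0=6

14,6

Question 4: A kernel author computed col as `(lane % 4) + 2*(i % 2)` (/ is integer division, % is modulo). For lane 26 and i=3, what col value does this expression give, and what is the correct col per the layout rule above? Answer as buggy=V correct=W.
buggy=4 correct=5

`(lane % 4) + 2*(i % 2)`[26,3]→4
L=26→G=26>>2=6, T=26&3=2
[3]→row 6+8=14  col 2·2+1=5
col: 4 vs 5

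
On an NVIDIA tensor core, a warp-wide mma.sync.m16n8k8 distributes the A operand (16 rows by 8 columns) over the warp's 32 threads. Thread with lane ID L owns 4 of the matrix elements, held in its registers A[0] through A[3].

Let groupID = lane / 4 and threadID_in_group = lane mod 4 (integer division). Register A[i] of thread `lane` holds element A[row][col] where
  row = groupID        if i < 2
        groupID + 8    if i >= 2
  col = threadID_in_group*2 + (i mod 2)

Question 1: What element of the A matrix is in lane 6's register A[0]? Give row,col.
lane 6->6/4=1, 6 mod 4=2
i=0  r:1+0->1  c:2·2+0->4

1,4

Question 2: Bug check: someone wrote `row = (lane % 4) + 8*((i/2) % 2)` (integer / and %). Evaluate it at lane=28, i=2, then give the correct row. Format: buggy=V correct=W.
`(lane % 4) + 8*((i/2) % 2)`[28,2]→8
lane 28→28/4=7, 28 mod 4=0
i=2  r:7+8→15  c:2·0+0→0
row: 8 vs 15

buggy=8 correct=15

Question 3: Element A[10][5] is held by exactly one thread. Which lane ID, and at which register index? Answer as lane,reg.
10,3

r=10->g=2,rb=1  c=5->t=2,b0=1
L=2*4+2=10  i=1*2+1=3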